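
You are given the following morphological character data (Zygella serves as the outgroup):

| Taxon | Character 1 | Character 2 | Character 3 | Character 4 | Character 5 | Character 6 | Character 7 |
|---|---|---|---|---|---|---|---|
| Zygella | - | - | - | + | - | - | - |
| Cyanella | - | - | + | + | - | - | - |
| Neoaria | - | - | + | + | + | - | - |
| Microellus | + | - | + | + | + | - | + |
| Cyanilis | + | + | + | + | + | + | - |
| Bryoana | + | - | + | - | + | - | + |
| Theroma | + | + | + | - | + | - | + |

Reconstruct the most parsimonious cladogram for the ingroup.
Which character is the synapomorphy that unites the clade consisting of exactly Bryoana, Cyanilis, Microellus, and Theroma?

Character polarity is set by the outgroup: the derived state is whichever differs from the outgroup's state, so for Character 4 the derived state is '-', and for the remaining characters it is '+'.
Character 1 (derived state '+') is shared by Bryoana, Cyanilis, Microellus, and Theroma — a synapomorphy uniting that clade.
Character 2 groups Cyanilis and Theroma, which is incompatible with the clades supported by the remaining characters; treating it as convergent (homoplasy) costs fewer steps than any alternative tree.
All ingroup taxa share the derived state '+' for Character 3; it defines the ingroup but does not resolve relationships within it.
Character 4: derived state '-' in Bryoana and Theroma only — synapomorphy for {Bryoana, Theroma}.
Character 5: derived state '+' in Bryoana, Cyanilis, Microellus, Neoaria, and Theroma only — synapomorphy for {Bryoana, Cyanilis, Microellus, Neoaria, Theroma}.
Character 6: derived state '+' in Cyanilis only — an autapomorphy, so it tells us nothing about relationships among taxa.
Only Bryoana, Microellus, and Theroma show the derived state '+' for Character 7, supporting them as a clade.
Most parsimonious ingroup topology: (Cyanella,(Neoaria,((Microellus,(Bryoana,Theroma)),Cyanilis))).
The clade {Bryoana, Cyanilis, Microellus, Theroma} is supported by Character 1: its derived state '+' occurs in exactly those taxa and in no other taxon (including the outgroup).

Character 1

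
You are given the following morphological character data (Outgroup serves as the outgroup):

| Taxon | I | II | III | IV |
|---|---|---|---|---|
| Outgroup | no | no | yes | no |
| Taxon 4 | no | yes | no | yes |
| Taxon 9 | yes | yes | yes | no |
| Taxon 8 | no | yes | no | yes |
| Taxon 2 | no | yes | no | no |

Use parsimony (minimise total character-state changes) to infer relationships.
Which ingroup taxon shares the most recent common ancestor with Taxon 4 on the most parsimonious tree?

Taxon 8

Character polarity is set by the outgroup: the derived state is whichever differs from the outgroup's state, so for III the derived state is 'no', and for the remaining characters it is 'yes'.
I: derived state 'yes' in Taxon 9 only — an autapomorphy, so it tells us nothing about relationships among taxa.
All ingroup taxa share the derived state 'yes' for II; it defines the ingroup but does not resolve relationships within it.
Only Taxon 2, Taxon 4, and Taxon 8 show the derived state 'no' for III, supporting them as a clade.
Only Taxon 4 and Taxon 8 show the derived state 'yes' for IV, supporting them as a clade.
Most parsimonious ingroup topology: (((Taxon 4,Taxon 8),Taxon 2),Taxon 9).
Taxon 4 and Taxon 8 form a cherry on this tree, so they are sister taxa.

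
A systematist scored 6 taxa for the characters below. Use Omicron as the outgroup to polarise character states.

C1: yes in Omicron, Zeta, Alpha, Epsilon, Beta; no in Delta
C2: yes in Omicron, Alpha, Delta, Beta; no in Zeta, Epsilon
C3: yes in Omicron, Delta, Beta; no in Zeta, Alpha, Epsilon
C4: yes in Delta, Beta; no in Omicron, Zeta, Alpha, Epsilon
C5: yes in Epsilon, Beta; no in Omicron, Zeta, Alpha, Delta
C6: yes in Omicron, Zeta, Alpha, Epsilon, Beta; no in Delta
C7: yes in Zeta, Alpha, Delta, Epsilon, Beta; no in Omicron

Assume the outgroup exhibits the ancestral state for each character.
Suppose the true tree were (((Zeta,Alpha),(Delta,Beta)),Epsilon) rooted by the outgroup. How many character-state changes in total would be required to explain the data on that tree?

Map each character onto (((Zeta,Alpha),(Delta,Beta)),Epsilon) (rooted by Omicron) and count the minimum state changes it requires (Fitch parsimony):
C1: 1; C2: 2; C3: 2; C4: 1; C5: 2; C6: 1; C7: 1.
Total tree length = 10.

10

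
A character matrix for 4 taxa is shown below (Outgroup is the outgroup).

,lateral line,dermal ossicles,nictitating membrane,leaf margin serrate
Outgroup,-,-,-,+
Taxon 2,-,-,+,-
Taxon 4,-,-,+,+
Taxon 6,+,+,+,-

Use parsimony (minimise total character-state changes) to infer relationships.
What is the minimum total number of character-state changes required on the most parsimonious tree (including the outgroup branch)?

Character polarity is set by the outgroup: the derived state is whichever differs from the outgroup's state, so for leaf margin serrate the derived state is '-', and for the remaining characters it is '+'.
lateral line (derived state '+') is unique to Taxon 6 (autapomorphy; uninformative for grouping).
dermal ossicles (derived state '+') is unique to Taxon 6 (autapomorphy; uninformative for grouping).
nictitating membrane (derived state '+') is shared by all ingroup taxa — unites the whole ingroup.
leaf margin serrate (derived state '-') is shared by Taxon 2 and Taxon 6 — a synapomorphy uniting that clade.
Most parsimonious ingroup topology: ((Taxon 2,Taxon 6),Taxon 4).
Changes per character on this tree: lateral line: 1; dermal ossicles: 1; nictitating membrane: 1; leaf margin serrate: 1.
Total = 4.

4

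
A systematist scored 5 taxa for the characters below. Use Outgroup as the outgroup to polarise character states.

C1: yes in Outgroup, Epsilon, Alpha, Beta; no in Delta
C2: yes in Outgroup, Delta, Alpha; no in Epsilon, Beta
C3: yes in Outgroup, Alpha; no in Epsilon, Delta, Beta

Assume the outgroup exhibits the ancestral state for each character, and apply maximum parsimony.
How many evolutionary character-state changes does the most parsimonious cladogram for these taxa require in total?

The outgroup has state 'yes' for every character, so 'no' is the derived state throughout.
C1: derived state 'no' in Delta only — an autapomorphy, so it tells us nothing about relationships among taxa.
C2: derived state 'no' in Beta and Epsilon only — synapomorphy for {Beta, Epsilon}.
Only Beta, Delta, and Epsilon show the derived state 'no' for C3, supporting them as a clade.
Most parsimonious ingroup topology: (((Epsilon,Beta),Delta),Alpha).
Changes per character on this tree: C1: 1; C2: 1; C3: 1.
Total = 3.

3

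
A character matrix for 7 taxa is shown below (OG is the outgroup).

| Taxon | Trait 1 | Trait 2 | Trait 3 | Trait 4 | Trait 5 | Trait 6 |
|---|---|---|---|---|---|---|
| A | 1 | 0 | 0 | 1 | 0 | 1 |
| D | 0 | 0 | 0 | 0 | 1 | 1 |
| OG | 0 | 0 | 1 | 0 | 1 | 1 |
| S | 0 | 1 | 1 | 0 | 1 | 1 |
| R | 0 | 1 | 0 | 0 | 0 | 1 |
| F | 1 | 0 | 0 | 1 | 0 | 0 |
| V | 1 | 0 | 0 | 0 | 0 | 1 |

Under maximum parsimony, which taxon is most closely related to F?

Character polarity is set by the outgroup: the derived state is whichever differs from the outgroup's state, so for Trait 3, Trait 5, Trait 6 the derived state is '0', and for the remaining characters it is '1'.
Trait 1: derived state '1' in A, F, and V only — synapomorphy for {A, F, V}.
Trait 2 groups R and S, which is incompatible with the clades supported by the remaining characters; treating it as convergent (homoplasy) costs fewer steps than any alternative tree.
Trait 3: derived state '0' in A, D, F, R, and V only — synapomorphy for {A, D, F, R, V}.
Trait 4: derived state '1' in A and F only — synapomorphy for {A, F}.
Trait 5: derived state '0' in A, F, R, and V only — synapomorphy for {A, F, R, V}.
Trait 6: derived state '0' in F only — an autapomorphy, so it tells us nothing about relationships among taxa.
Most parsimonious ingroup topology: (((((F,A),V),R),D),S).
F and A form a cherry on this tree, so they are sister taxa.

A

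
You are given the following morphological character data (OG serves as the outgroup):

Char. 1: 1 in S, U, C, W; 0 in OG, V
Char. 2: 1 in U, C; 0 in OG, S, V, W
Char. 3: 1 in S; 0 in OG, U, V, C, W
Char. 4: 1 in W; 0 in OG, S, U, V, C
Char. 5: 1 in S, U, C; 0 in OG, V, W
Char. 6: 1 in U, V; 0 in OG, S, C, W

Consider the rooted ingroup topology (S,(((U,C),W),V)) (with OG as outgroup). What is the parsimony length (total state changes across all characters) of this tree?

9

Map each character onto (S,(((U,C),W),V)) (rooted by OG) and count the minimum state changes it requires (Fitch parsimony):
Char. 1: 2; Char. 2: 1; Char. 3: 1; Char. 4: 1; Char. 5: 2; Char. 6: 2.
Total tree length = 9.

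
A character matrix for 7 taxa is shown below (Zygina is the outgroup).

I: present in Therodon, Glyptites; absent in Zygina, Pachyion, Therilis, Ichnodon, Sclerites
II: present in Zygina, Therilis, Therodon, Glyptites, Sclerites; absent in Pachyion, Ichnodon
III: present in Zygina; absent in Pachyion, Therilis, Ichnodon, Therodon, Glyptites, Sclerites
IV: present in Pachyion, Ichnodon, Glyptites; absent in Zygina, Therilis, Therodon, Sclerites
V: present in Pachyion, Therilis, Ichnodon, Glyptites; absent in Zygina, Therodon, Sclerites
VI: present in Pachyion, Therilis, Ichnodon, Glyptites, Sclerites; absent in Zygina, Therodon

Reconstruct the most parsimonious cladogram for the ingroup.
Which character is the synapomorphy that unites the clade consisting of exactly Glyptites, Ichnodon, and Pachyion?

Character polarity is set by the outgroup: the derived state is whichever differs from the outgroup's state, so for II, III the derived state is 'absent', and for the remaining characters it is 'present'.
I groups Glyptites and Therodon, which is incompatible with the clades supported by the remaining characters; treating it as convergent (homoplasy) costs fewer steps than any alternative tree.
II: derived state 'absent' in Ichnodon and Pachyion only — synapomorphy for {Ichnodon, Pachyion}.
All ingroup taxa share the derived state 'absent' for III; it defines the ingroup but does not resolve relationships within it.
Only Glyptites, Ichnodon, and Pachyion show the derived state 'present' for IV, supporting them as a clade.
V (derived state 'present') is shared by Glyptites, Ichnodon, Pachyion, and Therilis — a synapomorphy uniting that clade.
VI: derived state 'present' in Glyptites, Ichnodon, Pachyion, Sclerites, and Therilis only — synapomorphy for {Glyptites, Ichnodon, Pachyion, Sclerites, Therilis}.
Most parsimonious ingroup topology: (((((Pachyion,Ichnodon),Glyptites),Therilis),Sclerites),Therodon).
The clade {Glyptites, Ichnodon, Pachyion} is supported by IV: its derived state 'present' occurs in exactly those taxa and in no other taxon (including the outgroup).

IV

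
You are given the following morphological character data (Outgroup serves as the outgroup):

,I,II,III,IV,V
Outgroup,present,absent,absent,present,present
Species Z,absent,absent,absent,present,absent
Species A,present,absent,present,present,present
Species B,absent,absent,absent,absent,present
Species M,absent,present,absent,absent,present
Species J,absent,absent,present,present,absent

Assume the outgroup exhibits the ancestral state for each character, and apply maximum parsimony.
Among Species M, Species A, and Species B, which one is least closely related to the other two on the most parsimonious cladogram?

Species A

Character polarity is set by the outgroup: the derived state is whichever differs from the outgroup's state, so for I, IV, V the derived state is 'absent', and for the remaining characters it is 'present'.
I: derived state 'absent' in Species B, Species J, Species M, and Species Z only — synapomorphy for {Species B, Species J, Species M, Species Z}.
II (derived state 'present') is unique to Species M (autapomorphy; uninformative for grouping).
III (state 'present') occurs in Species A and Species J but conflicts with the nesting implied by the other characters — most parsimoniously interpreted as homoplasy.
IV (derived state 'absent') is shared by Species B and Species M — a synapomorphy uniting that clade.
Only Species J and Species Z show the derived state 'absent' for V, supporting them as a clade.
Most parsimonious ingroup topology: (((Species Z,Species J),(Species B,Species M)),Species A).
Species B and Species M share a more recent common ancestor with each other than either does with Species A, so Species A is the least closely related of the three.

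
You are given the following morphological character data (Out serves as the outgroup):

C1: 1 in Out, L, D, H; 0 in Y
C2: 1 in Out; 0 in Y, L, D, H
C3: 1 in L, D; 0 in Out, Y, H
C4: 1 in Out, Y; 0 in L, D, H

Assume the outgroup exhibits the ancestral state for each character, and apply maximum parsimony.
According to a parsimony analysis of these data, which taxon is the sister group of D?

L

Character polarity is set by the outgroup: the derived state is whichever differs from the outgroup's state, so for C1, C2, C4 the derived state is '0', and for the remaining characters it is '1'.
C1: derived state '0' in Y only — an autapomorphy, so it tells us nothing about relationships among taxa.
C2 (derived state '0') is shared by all ingroup taxa — unites the whole ingroup.
Only D and L show the derived state '1' for C3, supporting them as a clade.
Only D, H, and L show the derived state '0' for C4, supporting them as a clade.
Most parsimonious ingroup topology: (Y,((L,D),H)).
D and L form a cherry on this tree, so they are sister taxa.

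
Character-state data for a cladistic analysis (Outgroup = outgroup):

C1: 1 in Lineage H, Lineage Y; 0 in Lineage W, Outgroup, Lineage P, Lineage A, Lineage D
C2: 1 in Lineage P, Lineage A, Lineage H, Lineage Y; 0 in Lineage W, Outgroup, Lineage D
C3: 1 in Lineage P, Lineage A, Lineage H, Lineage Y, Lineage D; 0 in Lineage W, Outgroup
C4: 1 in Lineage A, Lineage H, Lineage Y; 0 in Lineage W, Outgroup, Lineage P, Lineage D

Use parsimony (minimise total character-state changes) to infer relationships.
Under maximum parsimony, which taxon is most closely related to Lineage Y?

The outgroup has state '0' for every character, so '1' is the derived state throughout.
Only Lineage H and Lineage Y show the derived state '1' for C1, supporting them as a clade.
Only Lineage A, Lineage H, Lineage P, and Lineage Y show the derived state '1' for C2, supporting them as a clade.
C3: derived state '1' in Lineage A, Lineage D, Lineage H, Lineage P, and Lineage Y only — synapomorphy for {Lineage A, Lineage D, Lineage H, Lineage P, Lineage Y}.
C4: derived state '1' in Lineage A, Lineage H, and Lineage Y only — synapomorphy for {Lineage A, Lineage H, Lineage Y}.
Most parsimonious ingroup topology: ((((Lineage A,(Lineage H,Lineage Y)),Lineage P),Lineage D),Lineage W).
Lineage Y and Lineage H form a cherry on this tree, so they are sister taxa.

Lineage H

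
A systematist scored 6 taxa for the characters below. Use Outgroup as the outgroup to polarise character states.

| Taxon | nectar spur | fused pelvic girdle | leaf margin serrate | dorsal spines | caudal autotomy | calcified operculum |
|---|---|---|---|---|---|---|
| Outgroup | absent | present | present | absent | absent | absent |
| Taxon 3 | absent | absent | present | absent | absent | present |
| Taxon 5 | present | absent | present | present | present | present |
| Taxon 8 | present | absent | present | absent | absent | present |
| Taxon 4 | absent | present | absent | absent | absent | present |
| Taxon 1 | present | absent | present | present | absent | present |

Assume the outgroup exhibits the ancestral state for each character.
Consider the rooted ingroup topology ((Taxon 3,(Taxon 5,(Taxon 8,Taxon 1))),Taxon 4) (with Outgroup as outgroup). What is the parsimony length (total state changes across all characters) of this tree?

Map each character onto ((Taxon 3,(Taxon 5,(Taxon 8,Taxon 1))),Taxon 4) (rooted by Outgroup) and count the minimum state changes it requires (Fitch parsimony):
nectar spur: 1; fused pelvic girdle: 1; leaf margin serrate: 1; dorsal spines: 2; caudal autotomy: 1; calcified operculum: 1.
Total tree length = 7.

7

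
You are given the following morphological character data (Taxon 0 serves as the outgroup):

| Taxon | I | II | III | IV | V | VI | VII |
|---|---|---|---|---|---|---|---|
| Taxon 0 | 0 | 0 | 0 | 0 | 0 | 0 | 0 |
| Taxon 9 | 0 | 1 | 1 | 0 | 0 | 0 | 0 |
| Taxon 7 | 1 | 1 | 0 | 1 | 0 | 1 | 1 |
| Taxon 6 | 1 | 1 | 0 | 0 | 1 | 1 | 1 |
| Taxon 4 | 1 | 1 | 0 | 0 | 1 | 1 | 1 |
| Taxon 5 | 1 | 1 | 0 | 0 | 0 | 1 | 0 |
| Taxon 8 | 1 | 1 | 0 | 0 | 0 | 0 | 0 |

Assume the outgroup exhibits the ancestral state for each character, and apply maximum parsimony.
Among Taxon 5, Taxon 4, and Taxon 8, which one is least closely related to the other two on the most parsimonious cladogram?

The outgroup has state '0' for every character, so '1' is the derived state throughout.
I: derived state '1' in Taxon 4, Taxon 5, Taxon 6, Taxon 7, and Taxon 8 only — synapomorphy for {Taxon 4, Taxon 5, Taxon 6, Taxon 7, Taxon 8}.
All ingroup taxa share the derived state '1' for II; it defines the ingroup but does not resolve relationships within it.
III: derived state '1' in Taxon 9 only — an autapomorphy, so it tells us nothing about relationships among taxa.
IV (derived state '1') is unique to Taxon 7 (autapomorphy; uninformative for grouping).
V: derived state '1' in Taxon 4 and Taxon 6 only — synapomorphy for {Taxon 4, Taxon 6}.
VI (derived state '1') is shared by Taxon 4, Taxon 5, Taxon 6, and Taxon 7 — a synapomorphy uniting that clade.
Only Taxon 4, Taxon 6, and Taxon 7 show the derived state '1' for VII, supporting them as a clade.
Most parsimonious ingroup topology: (Taxon 9,(((Taxon 7,(Taxon 6,Taxon 4)),Taxon 5),Taxon 8)).
Taxon 4 and Taxon 5 share a more recent common ancestor with each other than either does with Taxon 8, so Taxon 8 is the least closely related of the three.

Taxon 8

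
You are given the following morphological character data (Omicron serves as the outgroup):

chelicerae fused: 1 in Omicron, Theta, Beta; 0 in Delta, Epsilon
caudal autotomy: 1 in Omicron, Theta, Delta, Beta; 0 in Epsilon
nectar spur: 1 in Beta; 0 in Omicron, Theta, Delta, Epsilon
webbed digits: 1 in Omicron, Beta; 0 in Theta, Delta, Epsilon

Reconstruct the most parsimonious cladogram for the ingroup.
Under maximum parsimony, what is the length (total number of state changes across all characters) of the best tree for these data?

Character polarity is set by the outgroup: the derived state is whichever differs from the outgroup's state, so for chelicerae fused, caudal autotomy, webbed digits the derived state is '0', and for the remaining characters it is '1'.
chelicerae fused: derived state '0' in Delta and Epsilon only — synapomorphy for {Delta, Epsilon}.
caudal autotomy (derived state '0') is unique to Epsilon (autapomorphy; uninformative for grouping).
nectar spur: derived state '1' in Beta only — an autapomorphy, so it tells us nothing about relationships among taxa.
webbed digits (derived state '0') is shared by Delta, Epsilon, and Theta — a synapomorphy uniting that clade.
Most parsimonious ingroup topology: (((Delta,Epsilon),Theta),Beta).
Changes per character on this tree: chelicerae fused: 1; caudal autotomy: 1; nectar spur: 1; webbed digits: 1.
Total = 4.

4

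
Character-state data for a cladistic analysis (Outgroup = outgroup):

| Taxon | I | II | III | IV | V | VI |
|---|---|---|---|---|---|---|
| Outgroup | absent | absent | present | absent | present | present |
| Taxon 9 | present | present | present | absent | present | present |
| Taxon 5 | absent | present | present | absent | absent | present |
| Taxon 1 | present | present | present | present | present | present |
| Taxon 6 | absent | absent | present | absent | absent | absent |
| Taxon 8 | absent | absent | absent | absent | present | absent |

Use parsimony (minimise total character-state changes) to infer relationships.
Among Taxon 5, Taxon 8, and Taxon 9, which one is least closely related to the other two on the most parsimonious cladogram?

Taxon 8

Character polarity is set by the outgroup: the derived state is whichever differs from the outgroup's state, so for III, V, VI the derived state is 'absent', and for the remaining characters it is 'present'.
I (derived state 'present') is shared by Taxon 1 and Taxon 9 — a synapomorphy uniting that clade.
II (derived state 'present') is shared by Taxon 1, Taxon 5, and Taxon 9 — a synapomorphy uniting that clade.
III: derived state 'absent' in Taxon 8 only — an autapomorphy, so it tells us nothing about relationships among taxa.
IV: derived state 'present' in Taxon 1 only — an autapomorphy, so it tells us nothing about relationships among taxa.
V (state 'absent') occurs in Taxon 5 and Taxon 6 but conflicts with the nesting implied by the other characters — most parsimoniously interpreted as homoplasy.
VI (derived state 'absent') is shared by Taxon 6 and Taxon 8 — a synapomorphy uniting that clade.
Most parsimonious ingroup topology: (((Taxon 9,Taxon 1),Taxon 5),(Taxon 6,Taxon 8)).
Taxon 5 and Taxon 9 share a more recent common ancestor with each other than either does with Taxon 8, so Taxon 8 is the least closely related of the three.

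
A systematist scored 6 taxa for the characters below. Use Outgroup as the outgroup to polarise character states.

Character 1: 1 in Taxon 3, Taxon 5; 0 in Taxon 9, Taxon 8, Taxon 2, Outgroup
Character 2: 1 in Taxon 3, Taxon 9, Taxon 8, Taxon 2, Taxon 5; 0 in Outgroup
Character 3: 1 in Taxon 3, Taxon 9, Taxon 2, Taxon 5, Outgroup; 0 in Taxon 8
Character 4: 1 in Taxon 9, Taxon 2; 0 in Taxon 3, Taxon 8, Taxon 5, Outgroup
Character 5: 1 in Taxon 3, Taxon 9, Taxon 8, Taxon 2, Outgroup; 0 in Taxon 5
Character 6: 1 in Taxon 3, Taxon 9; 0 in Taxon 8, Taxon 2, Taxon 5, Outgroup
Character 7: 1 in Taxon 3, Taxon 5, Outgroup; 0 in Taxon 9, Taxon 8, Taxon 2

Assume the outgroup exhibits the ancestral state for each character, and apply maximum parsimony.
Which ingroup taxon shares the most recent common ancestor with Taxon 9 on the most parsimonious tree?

Taxon 2

Character polarity is set by the outgroup: the derived state is whichever differs from the outgroup's state, so for Character 3, Character 5, Character 7 the derived state is '0', and for the remaining characters it is '1'.
Character 1: derived state '1' in Taxon 3 and Taxon 5 only — synapomorphy for {Taxon 3, Taxon 5}.
Character 2 (derived state '1') is shared by all ingroup taxa — unites the whole ingroup.
Character 3: derived state '0' in Taxon 8 only — an autapomorphy, so it tells us nothing about relationships among taxa.
Only Taxon 2 and Taxon 9 show the derived state '1' for Character 4, supporting them as a clade.
Character 5: derived state '0' in Taxon 5 only — an autapomorphy, so it tells us nothing about relationships among taxa.
Character 6 (state '1') occurs in Taxon 3 and Taxon 9 but conflicts with the nesting implied by the other characters — most parsimoniously interpreted as homoplasy.
Character 7: derived state '0' in Taxon 2, Taxon 8, and Taxon 9 only — synapomorphy for {Taxon 2, Taxon 8, Taxon 9}.
Most parsimonious ingroup topology: ((Taxon 3,Taxon 5),((Taxon 2,Taxon 9),Taxon 8)).
Taxon 9 and Taxon 2 form a cherry on this tree, so they are sister taxa.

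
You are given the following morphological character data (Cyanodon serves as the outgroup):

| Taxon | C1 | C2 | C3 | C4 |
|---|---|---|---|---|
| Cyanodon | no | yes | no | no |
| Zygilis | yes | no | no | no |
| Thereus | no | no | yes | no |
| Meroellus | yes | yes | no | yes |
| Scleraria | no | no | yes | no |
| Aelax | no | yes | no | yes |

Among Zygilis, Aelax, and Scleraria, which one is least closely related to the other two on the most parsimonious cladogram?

Character polarity is set by the outgroup: the derived state is whichever differs from the outgroup's state, so for C2 the derived state is 'no', and for the remaining characters it is 'yes'.
C1 groups Meroellus and Zygilis, which is incompatible with the clades supported by the remaining characters; treating it as convergent (homoplasy) costs fewer steps than any alternative tree.
C2 (derived state 'no') is shared by Scleraria, Thereus, and Zygilis — a synapomorphy uniting that clade.
Only Scleraria and Thereus show the derived state 'yes' for C3, supporting them as a clade.
C4: derived state 'yes' in Aelax and Meroellus only — synapomorphy for {Aelax, Meroellus}.
Most parsimonious ingroup topology: ((Zygilis,(Thereus,Scleraria)),(Meroellus,Aelax)).
Scleraria and Zygilis share a more recent common ancestor with each other than either does with Aelax, so Aelax is the least closely related of the three.

Aelax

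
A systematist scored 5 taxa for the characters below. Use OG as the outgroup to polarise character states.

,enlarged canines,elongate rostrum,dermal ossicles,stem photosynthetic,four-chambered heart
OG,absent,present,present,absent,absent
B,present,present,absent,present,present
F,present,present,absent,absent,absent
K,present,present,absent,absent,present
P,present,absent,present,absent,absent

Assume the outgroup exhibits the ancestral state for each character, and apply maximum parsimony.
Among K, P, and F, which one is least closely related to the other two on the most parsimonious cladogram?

Character polarity is set by the outgroup: the derived state is whichever differs from the outgroup's state, so for elongate rostrum, dermal ossicles the derived state is 'absent', and for the remaining characters it is 'present'.
All ingroup taxa share the derived state 'present' for enlarged canines; it defines the ingroup but does not resolve relationships within it.
elongate rostrum: derived state 'absent' in P only — an autapomorphy, so it tells us nothing about relationships among taxa.
dermal ossicles: derived state 'absent' in B, F, and K only — synapomorphy for {B, F, K}.
stem photosynthetic (derived state 'present') is unique to B (autapomorphy; uninformative for grouping).
four-chambered heart (derived state 'present') is shared by B and K — a synapomorphy uniting that clade.
Most parsimonious ingroup topology: (((B,K),F),P).
K and F share a more recent common ancestor with each other than either does with P, so P is the least closely related of the three.

P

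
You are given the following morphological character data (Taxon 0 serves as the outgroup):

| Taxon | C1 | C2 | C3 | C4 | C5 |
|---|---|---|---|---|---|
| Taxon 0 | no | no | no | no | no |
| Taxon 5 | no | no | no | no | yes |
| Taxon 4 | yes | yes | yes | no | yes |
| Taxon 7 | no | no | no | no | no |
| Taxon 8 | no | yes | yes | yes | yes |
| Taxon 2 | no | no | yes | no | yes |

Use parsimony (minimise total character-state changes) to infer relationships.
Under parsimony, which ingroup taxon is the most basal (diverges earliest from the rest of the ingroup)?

The outgroup has state 'no' for every character, so 'yes' is the derived state throughout.
C1: derived state 'yes' in Taxon 4 only — an autapomorphy, so it tells us nothing about relationships among taxa.
C2: derived state 'yes' in Taxon 4 and Taxon 8 only — synapomorphy for {Taxon 4, Taxon 8}.
Only Taxon 2, Taxon 4, and Taxon 8 show the derived state 'yes' for C3, supporting them as a clade.
C4 (derived state 'yes') is unique to Taxon 8 (autapomorphy; uninformative for grouping).
C5: derived state 'yes' in Taxon 2, Taxon 4, Taxon 5, and Taxon 8 only — synapomorphy for {Taxon 2, Taxon 4, Taxon 5, Taxon 8}.
Most parsimonious ingroup topology: ((Taxon 5,((Taxon 4,Taxon 8),Taxon 2)),Taxon 7).
Taxon 7 is sister to the clade containing all other ingroup taxa, so it is the earliest-diverging (most basal) ingroup lineage.

Taxon 7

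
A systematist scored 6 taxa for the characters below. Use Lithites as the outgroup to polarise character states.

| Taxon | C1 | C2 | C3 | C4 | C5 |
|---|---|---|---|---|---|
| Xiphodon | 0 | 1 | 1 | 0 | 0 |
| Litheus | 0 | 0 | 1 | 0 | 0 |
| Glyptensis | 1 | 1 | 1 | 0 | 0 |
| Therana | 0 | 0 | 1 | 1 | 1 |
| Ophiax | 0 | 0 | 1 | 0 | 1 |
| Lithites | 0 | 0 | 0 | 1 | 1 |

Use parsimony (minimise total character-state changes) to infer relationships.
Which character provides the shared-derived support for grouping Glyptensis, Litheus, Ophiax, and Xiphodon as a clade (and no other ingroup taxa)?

Character polarity is set by the outgroup: the derived state is whichever differs from the outgroup's state, so for C4, C5 the derived state is '0', and for the remaining characters it is '1'.
C1 (derived state '1') is unique to Glyptensis (autapomorphy; uninformative for grouping).
C2 (derived state '1') is shared by Glyptensis and Xiphodon — a synapomorphy uniting that clade.
C3 (derived state '1') is shared by all ingroup taxa — unites the whole ingroup.
C4: derived state '0' in Glyptensis, Litheus, Ophiax, and Xiphodon only — synapomorphy for {Glyptensis, Litheus, Ophiax, Xiphodon}.
C5: derived state '0' in Glyptensis, Litheus, and Xiphodon only — synapomorphy for {Glyptensis, Litheus, Xiphodon}.
Most parsimonious ingroup topology: ((Ophiax,((Glyptensis,Xiphodon),Litheus)),Therana).
The clade {Glyptensis, Litheus, Ophiax, Xiphodon} is supported by C4: its derived state '0' occurs in exactly those taxa and in no other taxon (including the outgroup).

C4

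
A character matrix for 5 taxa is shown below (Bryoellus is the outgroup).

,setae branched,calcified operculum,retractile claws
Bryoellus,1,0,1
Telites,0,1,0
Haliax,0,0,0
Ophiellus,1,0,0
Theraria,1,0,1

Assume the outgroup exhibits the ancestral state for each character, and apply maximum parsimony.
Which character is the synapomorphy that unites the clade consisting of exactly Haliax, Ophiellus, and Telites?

retractile claws

Character polarity is set by the outgroup: the derived state is whichever differs from the outgroup's state, so for setae branched, retractile claws the derived state is '0', and for the remaining characters it is '1'.
setae branched: derived state '0' in Haliax and Telites only — synapomorphy for {Haliax, Telites}.
calcified operculum: derived state '1' in Telites only — an autapomorphy, so it tells us nothing about relationships among taxa.
retractile claws (derived state '0') is shared by Haliax, Ophiellus, and Telites — a synapomorphy uniting that clade.
Most parsimonious ingroup topology: (((Telites,Haliax),Ophiellus),Theraria).
The clade {Haliax, Ophiellus, Telites} is supported by retractile claws: its derived state '0' occurs in exactly those taxa and in no other taxon (including the outgroup).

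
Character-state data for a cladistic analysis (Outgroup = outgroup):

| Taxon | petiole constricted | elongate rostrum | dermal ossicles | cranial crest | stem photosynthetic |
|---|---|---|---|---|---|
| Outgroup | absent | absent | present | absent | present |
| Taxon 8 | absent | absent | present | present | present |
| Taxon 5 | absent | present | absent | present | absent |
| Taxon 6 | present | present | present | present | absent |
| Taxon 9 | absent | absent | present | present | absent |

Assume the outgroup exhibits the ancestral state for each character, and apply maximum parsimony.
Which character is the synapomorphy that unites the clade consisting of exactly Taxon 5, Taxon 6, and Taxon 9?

Character polarity is set by the outgroup: the derived state is whichever differs from the outgroup's state, so for dermal ossicles, stem photosynthetic the derived state is 'absent', and for the remaining characters it is 'present'.
petiole constricted (derived state 'present') is unique to Taxon 6 (autapomorphy; uninformative for grouping).
elongate rostrum (derived state 'present') is shared by Taxon 5 and Taxon 6 — a synapomorphy uniting that clade.
dermal ossicles: derived state 'absent' in Taxon 5 only — an autapomorphy, so it tells us nothing about relationships among taxa.
cranial crest (derived state 'present') is shared by all ingroup taxa — unites the whole ingroup.
stem photosynthetic: derived state 'absent' in Taxon 5, Taxon 6, and Taxon 9 only — synapomorphy for {Taxon 5, Taxon 6, Taxon 9}.
Most parsimonious ingroup topology: (Taxon 8,((Taxon 5,Taxon 6),Taxon 9)).
The clade {Taxon 5, Taxon 6, Taxon 9} is supported by stem photosynthetic: its derived state 'absent' occurs in exactly those taxa and in no other taxon (including the outgroup).

stem photosynthetic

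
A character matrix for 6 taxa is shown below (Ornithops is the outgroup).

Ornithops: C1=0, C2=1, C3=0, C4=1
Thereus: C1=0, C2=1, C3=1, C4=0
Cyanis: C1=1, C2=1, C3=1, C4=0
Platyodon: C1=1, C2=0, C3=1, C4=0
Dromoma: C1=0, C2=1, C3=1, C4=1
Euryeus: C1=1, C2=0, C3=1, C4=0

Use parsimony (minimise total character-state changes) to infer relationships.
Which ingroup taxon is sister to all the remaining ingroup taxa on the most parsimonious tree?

Dromoma

Character polarity is set by the outgroup: the derived state is whichever differs from the outgroup's state, so for C2, C4 the derived state is '0', and for the remaining characters it is '1'.
Only Cyanis, Euryeus, and Platyodon show the derived state '1' for C1, supporting them as a clade.
Only Euryeus and Platyodon show the derived state '0' for C2, supporting them as a clade.
All ingroup taxa share the derived state '1' for C3; it defines the ingroup but does not resolve relationships within it.
C4 (derived state '0') is shared by Cyanis, Euryeus, Platyodon, and Thereus — a synapomorphy uniting that clade.
Most parsimonious ingroup topology: ((Thereus,(Cyanis,(Platyodon,Euryeus))),Dromoma).
Dromoma is sister to the clade containing all other ingroup taxa, so it is the earliest-diverging (most basal) ingroup lineage.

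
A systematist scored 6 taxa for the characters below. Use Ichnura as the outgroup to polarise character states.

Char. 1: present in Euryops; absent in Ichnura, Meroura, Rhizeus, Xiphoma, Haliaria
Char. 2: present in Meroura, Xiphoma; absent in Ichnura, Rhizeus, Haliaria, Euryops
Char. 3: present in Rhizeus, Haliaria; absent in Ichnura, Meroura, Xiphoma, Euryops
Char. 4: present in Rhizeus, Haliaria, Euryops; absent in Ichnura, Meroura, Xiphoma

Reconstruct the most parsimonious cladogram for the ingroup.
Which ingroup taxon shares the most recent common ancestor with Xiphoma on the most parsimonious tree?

The outgroup has state 'absent' for every character, so 'present' is the derived state throughout.
Char. 1 (derived state 'present') is unique to Euryops (autapomorphy; uninformative for grouping).
Only Meroura and Xiphoma show the derived state 'present' for Char. 2, supporting them as a clade.
Only Haliaria and Rhizeus show the derived state 'present' for Char. 3, supporting them as a clade.
Only Euryops, Haliaria, and Rhizeus show the derived state 'present' for Char. 4, supporting them as a clade.
Most parsimonious ingroup topology: ((Meroura,Xiphoma),((Rhizeus,Haliaria),Euryops)).
Xiphoma and Meroura form a cherry on this tree, so they are sister taxa.

Meroura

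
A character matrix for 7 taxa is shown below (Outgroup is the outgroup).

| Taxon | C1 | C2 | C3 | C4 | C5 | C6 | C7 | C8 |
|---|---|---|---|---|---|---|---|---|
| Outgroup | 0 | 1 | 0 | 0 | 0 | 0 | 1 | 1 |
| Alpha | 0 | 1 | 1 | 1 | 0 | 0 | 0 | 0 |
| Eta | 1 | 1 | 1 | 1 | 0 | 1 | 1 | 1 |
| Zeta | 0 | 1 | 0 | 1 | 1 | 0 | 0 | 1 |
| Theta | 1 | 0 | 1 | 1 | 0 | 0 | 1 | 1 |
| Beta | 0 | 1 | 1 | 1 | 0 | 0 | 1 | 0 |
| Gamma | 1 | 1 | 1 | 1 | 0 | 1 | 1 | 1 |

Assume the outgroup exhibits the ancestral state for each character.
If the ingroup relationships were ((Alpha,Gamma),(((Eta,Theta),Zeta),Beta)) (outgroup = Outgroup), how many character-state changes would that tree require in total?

13

Map each character onto ((Alpha,Gamma),(((Eta,Theta),Zeta),Beta)) (rooted by Outgroup) and count the minimum state changes it requires (Fitch parsimony):
C1: 2; C2: 1; C3: 2; C4: 1; C5: 1; C6: 2; C7: 2; C8: 2.
Total tree length = 13.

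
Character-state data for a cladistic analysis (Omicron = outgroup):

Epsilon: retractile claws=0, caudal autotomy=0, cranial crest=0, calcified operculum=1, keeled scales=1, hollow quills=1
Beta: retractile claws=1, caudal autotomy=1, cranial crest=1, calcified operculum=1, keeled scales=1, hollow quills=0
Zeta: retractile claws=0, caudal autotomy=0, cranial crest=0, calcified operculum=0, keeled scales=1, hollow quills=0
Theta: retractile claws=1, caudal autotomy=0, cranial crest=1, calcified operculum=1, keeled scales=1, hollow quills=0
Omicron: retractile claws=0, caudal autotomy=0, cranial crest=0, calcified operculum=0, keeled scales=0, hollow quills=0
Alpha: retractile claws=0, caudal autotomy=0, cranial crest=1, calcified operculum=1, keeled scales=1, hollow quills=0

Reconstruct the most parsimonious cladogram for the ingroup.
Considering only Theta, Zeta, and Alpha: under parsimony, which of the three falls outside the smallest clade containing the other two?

The outgroup has state '0' for every character, so '1' is the derived state throughout.
Only Beta and Theta show the derived state '1' for retractile claws, supporting them as a clade.
caudal autotomy (derived state '1') is unique to Beta (autapomorphy; uninformative for grouping).
cranial crest: derived state '1' in Alpha, Beta, and Theta only — synapomorphy for {Alpha, Beta, Theta}.
Only Alpha, Beta, Epsilon, and Theta show the derived state '1' for calcified operculum, supporting them as a clade.
keeled scales (derived state '1') is shared by all ingroup taxa — unites the whole ingroup.
hollow quills: derived state '1' in Epsilon only — an autapomorphy, so it tells us nothing about relationships among taxa.
Most parsimonious ingroup topology: ((Epsilon,((Beta,Theta),Alpha)),Zeta).
Alpha and Theta share a more recent common ancestor with each other than either does with Zeta, so Zeta is the least closely related of the three.

Zeta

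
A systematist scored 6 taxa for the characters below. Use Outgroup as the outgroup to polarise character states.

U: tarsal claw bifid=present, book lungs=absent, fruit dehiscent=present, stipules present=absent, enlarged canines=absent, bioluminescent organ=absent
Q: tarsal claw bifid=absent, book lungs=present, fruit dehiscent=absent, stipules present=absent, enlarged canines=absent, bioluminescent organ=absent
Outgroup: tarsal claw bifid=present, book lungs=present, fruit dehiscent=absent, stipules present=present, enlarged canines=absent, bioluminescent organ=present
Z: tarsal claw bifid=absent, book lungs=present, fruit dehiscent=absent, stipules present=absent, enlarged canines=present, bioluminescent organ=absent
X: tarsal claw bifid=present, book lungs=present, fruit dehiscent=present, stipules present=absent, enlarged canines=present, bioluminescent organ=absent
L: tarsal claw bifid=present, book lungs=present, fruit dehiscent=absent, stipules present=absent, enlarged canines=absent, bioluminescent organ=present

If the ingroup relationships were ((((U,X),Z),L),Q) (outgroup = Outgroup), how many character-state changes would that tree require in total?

9

Map each character onto ((((U,X),Z),L),Q) (rooted by Outgroup) and count the minimum state changes it requires (Fitch parsimony):
tarsal claw bifid: 2; book lungs: 1; fruit dehiscent: 1; stipules present: 1; enlarged canines: 2; bioluminescent organ: 2.
Total tree length = 9.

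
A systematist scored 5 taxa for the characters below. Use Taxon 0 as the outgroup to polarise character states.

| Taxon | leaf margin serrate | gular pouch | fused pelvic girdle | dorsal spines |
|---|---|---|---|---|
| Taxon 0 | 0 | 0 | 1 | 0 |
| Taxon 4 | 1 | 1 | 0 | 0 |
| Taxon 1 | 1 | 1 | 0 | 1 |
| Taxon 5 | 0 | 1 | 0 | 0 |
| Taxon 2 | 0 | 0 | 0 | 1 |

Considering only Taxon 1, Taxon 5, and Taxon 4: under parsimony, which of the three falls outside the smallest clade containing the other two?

Taxon 5

Character polarity is set by the outgroup: the derived state is whichever differs from the outgroup's state, so for fused pelvic girdle the derived state is '0', and for the remaining characters it is '1'.
leaf margin serrate: derived state '1' in Taxon 1 and Taxon 4 only — synapomorphy for {Taxon 1, Taxon 4}.
Only Taxon 1, Taxon 4, and Taxon 5 show the derived state '1' for gular pouch, supporting them as a clade.
All ingroup taxa share the derived state '0' for fused pelvic girdle; it defines the ingroup but does not resolve relationships within it.
dorsal spines groups Taxon 1 and Taxon 2, which is incompatible with the clades supported by the remaining characters; treating it as convergent (homoplasy) costs fewer steps than any alternative tree.
Most parsimonious ingroup topology: (((Taxon 4,Taxon 1),Taxon 5),Taxon 2).
Taxon 1 and Taxon 4 share a more recent common ancestor with each other than either does with Taxon 5, so Taxon 5 is the least closely related of the three.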